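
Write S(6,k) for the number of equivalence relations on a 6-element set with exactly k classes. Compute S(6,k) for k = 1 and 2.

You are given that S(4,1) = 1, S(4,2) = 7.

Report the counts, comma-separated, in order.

1, 31

r5: T_5,1=1×1+0=1; T_5,2=2×7+1=15
r6: T_6,1=1×1+0=1; T_6,2=2×15+1=31
Read S(6,1) = 1, S(6,2) = 31.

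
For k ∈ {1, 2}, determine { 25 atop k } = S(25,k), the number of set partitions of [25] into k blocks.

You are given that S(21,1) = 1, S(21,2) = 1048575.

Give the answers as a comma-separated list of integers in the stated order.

1, 16777215

r22: T_22,1=1×1+0=1; T_22,2=2×1048575+1=2097151
r23: T_23,1=1×1+0=1; T_23,2=2×2097151+1=4194303
r24: T_24,1=1×1+0=1; T_24,2=2×4194303+1=8388607
r25: T_25,1=1×1+0=1; T_25,2=2×8388607+1=16777215
Read S(25,1) = 1, S(25,2) = 16777215.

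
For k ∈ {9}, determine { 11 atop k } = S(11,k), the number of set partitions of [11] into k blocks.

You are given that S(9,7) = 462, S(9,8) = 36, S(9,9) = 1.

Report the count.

@10  (10,8):36·8+462→750, (10,9):1·9+36→45
@11  (11,9):45·9+750→1155
Read S(11,9) = 1155.

1155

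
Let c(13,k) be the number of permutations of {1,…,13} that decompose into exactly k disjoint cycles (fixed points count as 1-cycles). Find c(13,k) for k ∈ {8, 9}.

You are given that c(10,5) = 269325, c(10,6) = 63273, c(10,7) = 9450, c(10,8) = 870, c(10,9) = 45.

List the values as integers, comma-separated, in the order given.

6926634, 749463

@11  (11,6):63273·10+269325→902055, (11,7):9450·10+63273→157773, (11,8):870·10+9450→18150, (11,9):45·10+870→1320
@12  (12,7):157773·11+902055→2637558, (12,8):18150·11+157773→357423, (12,9):1320·11+18150→32670
@13  (13,8):357423·12+2637558→6926634, (13,9):32670·12+357423→749463
Read c(13,8) = 6926634, c(13,9) = 749463.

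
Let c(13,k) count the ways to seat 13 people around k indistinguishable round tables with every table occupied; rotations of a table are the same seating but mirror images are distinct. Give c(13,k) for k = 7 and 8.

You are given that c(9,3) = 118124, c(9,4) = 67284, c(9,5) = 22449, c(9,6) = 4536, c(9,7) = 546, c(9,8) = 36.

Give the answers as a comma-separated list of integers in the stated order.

@10  (10,4):67284·9+118124→723680, (10,5):22449·9+67284→269325, (10,6):4536·9+22449→63273, (10,7):546·9+4536→9450, (10,8):36·9+546→870
@11  (11,5):269325·10+723680→3416930, (11,6):63273·10+269325→902055, (11,7):9450·10+63273→157773, (11,8):870·10+9450→18150
@12  (12,6):902055·11+3416930→13339535, (12,7):157773·11+902055→2637558, (12,8):18150·11+157773→357423
@13  (13,7):2637558·12+13339535→44990231, (13,8):357423·12+2637558→6926634
Read c(13,7) = 44990231, c(13,8) = 6926634.

44990231, 6926634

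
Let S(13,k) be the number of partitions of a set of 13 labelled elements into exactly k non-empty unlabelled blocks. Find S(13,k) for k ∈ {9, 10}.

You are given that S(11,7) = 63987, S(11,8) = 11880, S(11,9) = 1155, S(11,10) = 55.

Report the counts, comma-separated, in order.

359502, 39325

row 12: T[12][8]=8·11880+63987=159027  T[12][9]=9·1155+11880=22275  T[12][10]=10·55+1155=1705
row 13: T[13][9]=9·22275+159027=359502  T[13][10]=10·1705+22275=39325
Read S(13,9) = 359502, S(13,10) = 39325.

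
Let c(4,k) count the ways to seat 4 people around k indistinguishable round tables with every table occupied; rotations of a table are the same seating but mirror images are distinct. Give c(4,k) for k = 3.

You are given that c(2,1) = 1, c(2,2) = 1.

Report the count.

6

@3  (3,2):1·2+1→3, (3,3):0·2+1→1
@4  (4,3):1·3+3→6
Read c(4,3) = 6.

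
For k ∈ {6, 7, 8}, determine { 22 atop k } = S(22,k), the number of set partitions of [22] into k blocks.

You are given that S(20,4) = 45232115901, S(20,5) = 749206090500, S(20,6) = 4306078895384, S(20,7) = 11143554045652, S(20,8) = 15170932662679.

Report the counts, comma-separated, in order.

row 21: T[21][5]=5·749206090500+45232115901=3791262568401  T[21][6]=6·4306078895384+749206090500=26585679462804  T[21][7]=7·11143554045652+4306078895384=82310957214948  T[21][8]=8·15170932662679+11143554045652=132511015347084
row 22: T[22][6]=6·26585679462804+3791262568401=163305339345225  T[22][7]=7·82310957214948+26585679462804=602762379967440  T[22][8]=8·132511015347084+82310957214948=1142399079991620
Read S(22,6) = 163305339345225, S(22,7) = 602762379967440, S(22,8) = 1142399079991620.

163305339345225, 602762379967440, 1142399079991620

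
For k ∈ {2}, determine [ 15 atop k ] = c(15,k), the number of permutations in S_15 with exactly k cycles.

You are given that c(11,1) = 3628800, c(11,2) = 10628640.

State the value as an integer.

i=12: T(12,1)=0+11·3628800=39916800 | T(12,2)=3628800+11·10628640=120543840
i=13: T(13,1)=0+12·39916800=479001600 | T(13,2)=39916800+12·120543840=1486442880
i=14: T(14,1)=0+13·479001600=6227020800 | T(14,2)=479001600+13·1486442880=19802759040
i=15: T(15,2)=6227020800+14·19802759040=283465647360
Read c(15,2) = 283465647360.

283465647360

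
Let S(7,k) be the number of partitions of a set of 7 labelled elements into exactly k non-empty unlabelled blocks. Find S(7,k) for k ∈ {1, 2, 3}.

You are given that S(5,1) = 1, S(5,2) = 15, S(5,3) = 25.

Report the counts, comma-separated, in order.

1, 63, 301

r6: T_6,1=1×1+0=1; T_6,2=2×15+1=31; T_6,3=3×25+15=90
r7: T_7,1=1×1+0=1; T_7,2=2×31+1=63; T_7,3=3×90+31=301
Read S(7,1) = 1, S(7,2) = 63, S(7,3) = 301.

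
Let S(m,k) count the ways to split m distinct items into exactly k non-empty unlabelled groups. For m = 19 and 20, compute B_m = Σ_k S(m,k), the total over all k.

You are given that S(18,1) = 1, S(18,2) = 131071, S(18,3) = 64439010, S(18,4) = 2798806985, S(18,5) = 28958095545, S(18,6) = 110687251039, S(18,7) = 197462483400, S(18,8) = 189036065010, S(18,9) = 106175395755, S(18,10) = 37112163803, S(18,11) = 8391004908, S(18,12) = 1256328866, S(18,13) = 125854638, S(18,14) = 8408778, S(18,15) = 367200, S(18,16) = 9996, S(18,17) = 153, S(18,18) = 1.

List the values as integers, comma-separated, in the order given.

5832742205057, 51724158235372

i=19: T(19,1)=0+1·1=1 | T(19,2)=1+2·131071=262143 | T(19,3)=131071+3·64439010=193448101 | T(19,4)=64439010+4·2798806985=11259666950 | T(19,5)=2798806985+5·28958095545=147589284710 | T(19,6)=28958095545+6·110687251039=693081601779 | T(19,7)=110687251039+7·197462483400=1492924634839 | T(19,8)=197462483400+8·189036065010=1709751003480 | T(19,9)=189036065010+9·106175395755=1144614626805 | T(19,10)=106175395755+10·37112163803=477297033785 | T(19,11)=37112163803+11·8391004908=129413217791 | T(19,12)=8391004908+12·1256328866=23466951300 | T(19,13)=1256328866+13·125854638=2892439160 | T(19,14)=125854638+14·8408778=243577530 | T(19,15)=8408778+15·367200=13916778 | T(19,16)=367200+16·9996=527136 | T(19,17)=9996+17·153=12597 | T(19,18)=153+18·1=171 | T(19,19)=1+19·0=1
i=20: T(20,1)=0+1·1=1 | T(20,2)=1+2·262143=524287 | T(20,3)=262143+3·193448101=580606446 | T(20,4)=193448101+4·11259666950=45232115901 | T(20,5)=11259666950+5·147589284710=749206090500 | T(20,6)=147589284710+6·693081601779=4306078895384 | T(20,7)=693081601779+7·1492924634839=11143554045652 | T(20,8)=1492924634839+8·1709751003480=15170932662679 | T(20,9)=1709751003480+9·1144614626805=12011282644725 | T(20,10)=1144614626805+10·477297033785=5917584964655 | T(20,11)=477297033785+11·129413217791=1900842429486 | T(20,12)=129413217791+12·23466951300=411016633391 | T(20,13)=23466951300+13·2892439160=61068660380 | T(20,14)=2892439160+14·243577530=6302524580 | T(20,15)=243577530+15·13916778=452329200 | T(20,16)=13916778+16·527136=22350954 | T(20,17)=527136+17·12597=741285 | T(20,18)=12597+18·171=15675 | T(20,19)=171+19·1=190 | T(20,20)=1+20·0=1
B_19 = ΣS(19,k) = 1+262143+193448101+11259666950+147589284710+693081601779+1492924634839+1709751003480+1144614626805+477297033785+129413217791+23466951300+2892439160+243577530+13916778+527136+12597+171+1 = 5832742205057
B_20 = ΣS(20,k) = 1+524287+580606446+45232115901+749206090500+4306078895384+11143554045652+15170932662679+12011282644725+5917584964655+1900842429486+411016633391+61068660380+6302524580+452329200+22350954+741285+15675+190+1 = 51724158235372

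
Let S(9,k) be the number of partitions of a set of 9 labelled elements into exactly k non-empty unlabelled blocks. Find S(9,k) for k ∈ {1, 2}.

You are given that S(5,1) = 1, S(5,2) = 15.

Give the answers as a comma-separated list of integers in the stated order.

@6  (6,1):1·1+0→1, (6,2):15·2+1→31
@7  (7,1):1·1+0→1, (7,2):31·2+1→63
@8  (8,1):1·1+0→1, (8,2):63·2+1→127
@9  (9,1):1·1+0→1, (9,2):127·2+1→255
Read S(9,1) = 1, S(9,2) = 255.

1, 255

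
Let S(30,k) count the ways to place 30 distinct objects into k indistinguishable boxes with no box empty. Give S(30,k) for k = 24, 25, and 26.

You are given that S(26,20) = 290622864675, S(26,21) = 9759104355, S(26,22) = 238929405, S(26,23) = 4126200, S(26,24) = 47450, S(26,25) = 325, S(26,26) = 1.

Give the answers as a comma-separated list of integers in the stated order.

@27  (27,21):9759104355·21+290622864675→495564056130, (27,22):238929405·22+9759104355→15015551265, (27,23):4126200·23+238929405→333832005, (27,24):47450·24+4126200→5265000, (27,25):325·25+47450→55575, (27,26):1·26+325→351
@28  (28,22):15015551265·22+495564056130→825906183960, (28,23):333832005·23+15015551265→22693687380, (28,24):5265000·24+333832005→460192005, (28,25):55575·25+5265000→6654375, (28,26):351·26+55575→64701
@29  (29,23):22693687380·23+825906183960→1347860993700, (29,24):460192005·24+22693687380→33738295500, (29,25):6654375·25+460192005→626551380, (29,26):64701·26+6654375→8336601
@30  (30,24):33738295500·24+1347860993700→2157580085700, (30,25):626551380·25+33738295500→49402080000, (30,26):8336601·26+626551380→843303006
Read S(30,24) = 2157580085700, S(30,25) = 49402080000, S(30,26) = 843303006.

2157580085700, 49402080000, 843303006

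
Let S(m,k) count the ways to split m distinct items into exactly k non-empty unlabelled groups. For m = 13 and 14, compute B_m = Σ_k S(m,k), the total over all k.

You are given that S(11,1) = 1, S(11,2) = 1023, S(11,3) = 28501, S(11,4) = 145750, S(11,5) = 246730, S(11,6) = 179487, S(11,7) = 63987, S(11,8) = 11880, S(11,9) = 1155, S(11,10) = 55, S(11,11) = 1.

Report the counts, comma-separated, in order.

27644437, 190899322

[12] T[12,1]:1*1+0=1 · T[12,2]:2*1023+1=2047 · T[12,3]:3*28501+1023=86526 · T[12,4]:4*145750+28501=611501 · T[12,5]:5*246730+145750=1379400 · T[12,6]:6*179487+246730=1323652 · T[12,7]:7*63987+179487=627396 · T[12,8]:8*11880+63987=159027 · T[12,9]:9*1155+11880=22275 · T[12,10]:10*55+1155=1705 · T[12,11]:11*1+55=66 · T[12,12]:12*0+1=1
[13] T[13,1]:1*1+0=1 · T[13,2]:2*2047+1=4095 · T[13,3]:3*86526+2047=261625 · T[13,4]:4*611501+86526=2532530 · T[13,5]:5*1379400+611501=7508501 · T[13,6]:6*1323652+1379400=9321312 · T[13,7]:7*627396+1323652=5715424 · T[13,8]:8*159027+627396=1899612 · T[13,9]:9*22275+159027=359502 · T[13,10]:10*1705+22275=39325 · T[13,11]:11*66+1705=2431 · T[13,12]:12*1+66=78 · T[13,13]:13*0+1=1
[14] T[14,1]:1*1+0=1 · T[14,2]:2*4095+1=8191 · T[14,3]:3*261625+4095=788970 · T[14,4]:4*2532530+261625=10391745 · T[14,5]:5*7508501+2532530=40075035 · T[14,6]:6*9321312+7508501=63436373 · T[14,7]:7*5715424+9321312=49329280 · T[14,8]:8*1899612+5715424=20912320 · T[14,9]:9*359502+1899612=5135130 · T[14,10]:10*39325+359502=752752 · T[14,11]:11*2431+39325=66066 · T[14,12]:12*78+2431=3367 · T[14,13]:13*1+78=91 · T[14,14]:14*0+1=1
B_13 = ΣS(13,k) = 1+4095+261625+2532530+7508501+9321312+5715424+1899612+359502+39325+2431+78+1 = 27644437
B_14 = ΣS(14,k) = 1+8191+788970+10391745+40075035+63436373+49329280+20912320+5135130+752752+66066+3367+91+1 = 190899322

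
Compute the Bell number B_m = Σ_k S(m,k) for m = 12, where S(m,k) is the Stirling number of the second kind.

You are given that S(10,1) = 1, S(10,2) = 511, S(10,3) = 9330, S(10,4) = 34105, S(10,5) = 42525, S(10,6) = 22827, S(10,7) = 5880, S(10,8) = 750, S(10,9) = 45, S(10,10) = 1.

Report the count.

row 11: T[11][1]=1·1+0=1  T[11][2]=2·511+1=1023  T[11][3]=3·9330+511=28501  T[11][4]=4·34105+9330=145750  T[11][5]=5·42525+34105=246730  T[11][6]=6·22827+42525=179487  T[11][7]=7·5880+22827=63987  T[11][8]=8·750+5880=11880  T[11][9]=9·45+750=1155  T[11][10]=10·1+45=55  T[11][11]=11·0+1=1
row 12: T[12][1]=1·1+0=1  T[12][2]=2·1023+1=2047  T[12][3]=3·28501+1023=86526  T[12][4]=4·145750+28501=611501  T[12][5]=5·246730+145750=1379400  T[12][6]=6·179487+246730=1323652  T[12][7]=7·63987+179487=627396  T[12][8]=8·11880+63987=159027  T[12][9]=9·1155+11880=22275  T[12][10]=10·55+1155=1705  T[12][11]=11·1+55=66  T[12][12]=12·0+1=1
B_12 = ΣS(12,k) = 1+2047+86526+611501+1379400+1323652+627396+159027+22275+1705+66+1 = 4213597

4213597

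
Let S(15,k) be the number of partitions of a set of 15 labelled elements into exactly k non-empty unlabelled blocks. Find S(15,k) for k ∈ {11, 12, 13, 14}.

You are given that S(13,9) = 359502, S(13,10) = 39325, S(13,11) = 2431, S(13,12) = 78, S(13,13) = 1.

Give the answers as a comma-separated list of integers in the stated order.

r14: T_14,10=10×39325+359502=752752; T_14,11=11×2431+39325=66066; T_14,12=12×78+2431=3367; T_14,13=13×1+78=91; T_14,14=14×0+1=1
r15: T_15,11=11×66066+752752=1479478; T_15,12=12×3367+66066=106470; T_15,13=13×91+3367=4550; T_15,14=14×1+91=105
Read S(15,11) = 1479478, S(15,12) = 106470, S(15,13) = 4550, S(15,14) = 105.

1479478, 106470, 4550, 105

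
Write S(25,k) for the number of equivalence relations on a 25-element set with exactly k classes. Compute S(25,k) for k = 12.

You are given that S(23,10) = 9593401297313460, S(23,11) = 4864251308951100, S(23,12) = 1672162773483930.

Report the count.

362262620784874680

@24  (24,11):4864251308951100·11+9593401297313460→63100165695775560, (24,12):1672162773483930·12+4864251308951100→24930204590758260
@25  (25,12):24930204590758260·12+63100165695775560→362262620784874680
Read S(25,12) = 362262620784874680.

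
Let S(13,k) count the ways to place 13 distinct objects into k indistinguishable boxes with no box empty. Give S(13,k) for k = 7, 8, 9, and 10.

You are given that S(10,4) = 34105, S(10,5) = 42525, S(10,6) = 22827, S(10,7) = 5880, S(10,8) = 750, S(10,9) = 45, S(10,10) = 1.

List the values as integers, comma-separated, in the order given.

5715424, 1899612, 359502, 39325

i=11: T(11,5)=34105+5·42525=246730 | T(11,6)=42525+6·22827=179487 | T(11,7)=22827+7·5880=63987 | T(11,8)=5880+8·750=11880 | T(11,9)=750+9·45=1155 | T(11,10)=45+10·1=55
i=12: T(12,6)=246730+6·179487=1323652 | T(12,7)=179487+7·63987=627396 | T(12,8)=63987+8·11880=159027 | T(12,9)=11880+9·1155=22275 | T(12,10)=1155+10·55=1705
i=13: T(13,7)=1323652+7·627396=5715424 | T(13,8)=627396+8·159027=1899612 | T(13,9)=159027+9·22275=359502 | T(13,10)=22275+10·1705=39325
Read S(13,7) = 5715424, S(13,8) = 1899612, S(13,9) = 359502, S(13,10) = 39325.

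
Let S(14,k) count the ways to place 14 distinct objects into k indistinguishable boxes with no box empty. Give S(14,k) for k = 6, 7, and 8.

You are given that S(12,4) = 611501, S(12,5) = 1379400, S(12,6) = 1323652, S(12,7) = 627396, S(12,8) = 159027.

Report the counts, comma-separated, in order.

i=13: T(13,5)=611501+5·1379400=7508501 | T(13,6)=1379400+6·1323652=9321312 | T(13,7)=1323652+7·627396=5715424 | T(13,8)=627396+8·159027=1899612
i=14: T(14,6)=7508501+6·9321312=63436373 | T(14,7)=9321312+7·5715424=49329280 | T(14,8)=5715424+8·1899612=20912320
Read S(14,6) = 63436373, S(14,7) = 49329280, S(14,8) = 20912320.

63436373, 49329280, 20912320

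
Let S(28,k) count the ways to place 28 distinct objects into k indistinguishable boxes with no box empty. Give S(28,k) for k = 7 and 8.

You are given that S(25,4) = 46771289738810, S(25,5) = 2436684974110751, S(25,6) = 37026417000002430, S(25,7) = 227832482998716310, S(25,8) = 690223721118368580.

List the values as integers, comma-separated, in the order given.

82892803728383735268, 392678226281361931131

[26] T[26,5]:5*2436684974110751+46771289738810=12230196160292565 · T[26,6]:6*37026417000002430+2436684974110751=224595186974125331 · T[26,7]:7*227832482998716310+37026417000002430=1631853797991016600 · T[26,8]:8*690223721118368580+227832482998716310=5749622251945664950
[27] T[27,6]:6*224595186974125331+12230196160292565=1359801318005044551 · T[27,7]:7*1631853797991016600+224595186974125331=11647571772911241531 · T[27,8]:8*5749622251945664950+1631853797991016600=47628831813556336200
[28] T[28,7]:7*11647571772911241531+1359801318005044551=82892803728383735268 · T[28,8]:8*47628831813556336200+11647571772911241531=392678226281361931131
Read S(28,7) = 82892803728383735268, S(28,8) = 392678226281361931131.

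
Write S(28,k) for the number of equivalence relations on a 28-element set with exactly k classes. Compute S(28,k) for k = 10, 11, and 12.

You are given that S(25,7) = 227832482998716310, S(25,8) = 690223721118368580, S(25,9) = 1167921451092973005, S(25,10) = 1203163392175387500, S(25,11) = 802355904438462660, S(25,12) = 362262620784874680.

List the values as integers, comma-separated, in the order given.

1538533978374777852325, 1501910658871554621690, 985397416171213883565

r26: T_26,8=8×690223721118368580+227832482998716310=5749622251945664950; T_26,9=9×1167921451092973005+690223721118368580=11201516780955125625; T_26,10=10×1203163392175387500+1167921451092973005=13199555372846848005; T_26,11=11×802355904438462660+1203163392175387500=10029078340998476760; T_26,12=12×362262620784874680+802355904438462660=5149507353856958820
r27: T_27,9=9×11201516780955125625+5749622251945664950=106563273280541795575; T_27,10=10×13199555372846848005+11201516780955125625=143197070509423605675; T_27,11=11×10029078340998476760+13199555372846848005=123519417123830092365; T_27,12=12×5149507353856958820+10029078340998476760=71823166587281982600
r28: T_28,10=10×143197070509423605675+106563273280541795575=1538533978374777852325; T_28,11=11×123519417123830092365+143197070509423605675=1501910658871554621690; T_28,12=12×71823166587281982600+123519417123830092365=985397416171213883565
Read S(28,10) = 1538533978374777852325, S(28,11) = 1501910658871554621690, S(28,12) = 985397416171213883565.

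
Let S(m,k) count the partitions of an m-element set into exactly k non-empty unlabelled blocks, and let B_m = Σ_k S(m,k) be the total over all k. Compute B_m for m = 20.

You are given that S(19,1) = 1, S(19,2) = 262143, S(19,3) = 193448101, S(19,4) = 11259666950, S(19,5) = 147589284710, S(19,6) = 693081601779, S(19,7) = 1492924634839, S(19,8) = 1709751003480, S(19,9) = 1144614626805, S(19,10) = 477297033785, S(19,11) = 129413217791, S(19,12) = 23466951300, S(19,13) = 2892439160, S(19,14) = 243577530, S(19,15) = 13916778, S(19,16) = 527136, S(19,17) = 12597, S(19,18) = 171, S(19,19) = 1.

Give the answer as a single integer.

51724158235372

@20  (20,1):1·1+0→1, (20,2):262143·2+1→524287, (20,3):193448101·3+262143→580606446, (20,4):11259666950·4+193448101→45232115901, (20,5):147589284710·5+11259666950→749206090500, (20,6):693081601779·6+147589284710→4306078895384, (20,7):1492924634839·7+693081601779→11143554045652, (20,8):1709751003480·8+1492924634839→15170932662679, (20,9):1144614626805·9+1709751003480→12011282644725, (20,10):477297033785·10+1144614626805→5917584964655, (20,11):129413217791·11+477297033785→1900842429486, (20,12):23466951300·12+129413217791→411016633391, (20,13):2892439160·13+23466951300→61068660380, (20,14):243577530·14+2892439160→6302524580, (20,15):13916778·15+243577530→452329200, (20,16):527136·16+13916778→22350954, (20,17):12597·17+527136→741285, (20,18):171·18+12597→15675, (20,19):1·19+171→190, (20,20):0·20+1→1
B_20 = ΣS(20,k) = 1+524287+580606446+45232115901+749206090500+4306078895384+11143554045652+15170932662679+12011282644725+5917584964655+1900842429486+411016633391+61068660380+6302524580+452329200+22350954+741285+15675+190+1 = 51724158235372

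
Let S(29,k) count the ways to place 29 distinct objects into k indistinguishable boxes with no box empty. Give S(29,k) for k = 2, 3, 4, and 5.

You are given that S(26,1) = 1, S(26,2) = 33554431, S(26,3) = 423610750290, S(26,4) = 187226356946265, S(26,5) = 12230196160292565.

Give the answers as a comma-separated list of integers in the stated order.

268435455, 11438127792025, 11998160744311570, 1540200411172850701

[27] T[27,1]:1*1+0=1 · T[27,2]:2*33554431+1=67108863 · T[27,3]:3*423610750290+33554431=1270865805301 · T[27,4]:4*187226356946265+423610750290=749329038535350 · T[27,5]:5*12230196160292565+187226356946265=61338207158409090
[28] T[28,1]:1*1+0=1 · T[28,2]:2*67108863+1=134217727 · T[28,3]:3*1270865805301+67108863=3812664524766 · T[28,4]:4*749329038535350+1270865805301=2998587019946701 · T[28,5]:5*61338207158409090+749329038535350=307440364830580800
[29] T[29,2]:2*134217727+1=268435455 · T[29,3]:3*3812664524766+134217727=11438127792025 · T[29,4]:4*2998587019946701+3812664524766=11998160744311570 · T[29,5]:5*307440364830580800+2998587019946701=1540200411172850701
Read S(29,2) = 268435455, S(29,3) = 11438127792025, S(29,4) = 11998160744311570, S(29,5) = 1540200411172850701.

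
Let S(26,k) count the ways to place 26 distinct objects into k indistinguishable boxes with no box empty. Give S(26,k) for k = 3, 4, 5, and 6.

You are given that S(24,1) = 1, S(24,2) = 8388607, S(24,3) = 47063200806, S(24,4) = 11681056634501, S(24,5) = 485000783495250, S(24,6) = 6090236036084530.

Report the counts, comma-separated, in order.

[25] T[25,2]:2*8388607+1=16777215 · T[25,3]:3*47063200806+8388607=141197991025 · T[25,4]:4*11681056634501+47063200806=46771289738810 · T[25,5]:5*485000783495250+11681056634501=2436684974110751 · T[25,6]:6*6090236036084530+485000783495250=37026417000002430
[26] T[26,3]:3*141197991025+16777215=423610750290 · T[26,4]:4*46771289738810+141197991025=187226356946265 · T[26,5]:5*2436684974110751+46771289738810=12230196160292565 · T[26,6]:6*37026417000002430+2436684974110751=224595186974125331
Read S(26,3) = 423610750290, S(26,4) = 187226356946265, S(26,5) = 12230196160292565, S(26,6) = 224595186974125331.

423610750290, 187226356946265, 12230196160292565, 224595186974125331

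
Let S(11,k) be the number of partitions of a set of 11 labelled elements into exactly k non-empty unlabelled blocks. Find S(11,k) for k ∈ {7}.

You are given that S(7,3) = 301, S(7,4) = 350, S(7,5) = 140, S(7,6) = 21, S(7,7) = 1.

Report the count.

63987

r8: T_8,4=4×350+301=1701; T_8,5=5×140+350=1050; T_8,6=6×21+140=266; T_8,7=7×1+21=28
r9: T_9,5=5×1050+1701=6951; T_9,6=6×266+1050=2646; T_9,7=7×28+266=462
r10: T_10,6=6×2646+6951=22827; T_10,7=7×462+2646=5880
r11: T_11,7=7×5880+22827=63987
Read S(11,7) = 63987.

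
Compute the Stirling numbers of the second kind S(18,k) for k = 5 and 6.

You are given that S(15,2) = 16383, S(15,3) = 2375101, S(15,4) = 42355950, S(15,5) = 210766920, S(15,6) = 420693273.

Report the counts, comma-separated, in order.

28958095545, 110687251039

@16  (16,3):2375101·3+16383→7141686, (16,4):42355950·4+2375101→171798901, (16,5):210766920·5+42355950→1096190550, (16,6):420693273·6+210766920→2734926558
@17  (17,4):171798901·4+7141686→694337290, (17,5):1096190550·5+171798901→5652751651, (17,6):2734926558·6+1096190550→17505749898
@18  (18,5):5652751651·5+694337290→28958095545, (18,6):17505749898·6+5652751651→110687251039
Read S(18,5) = 28958095545, S(18,6) = 110687251039.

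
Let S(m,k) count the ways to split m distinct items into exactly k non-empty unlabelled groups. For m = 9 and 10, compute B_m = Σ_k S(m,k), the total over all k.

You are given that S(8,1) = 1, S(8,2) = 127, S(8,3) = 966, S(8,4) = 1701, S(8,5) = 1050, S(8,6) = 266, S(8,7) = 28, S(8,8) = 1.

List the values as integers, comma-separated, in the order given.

21147, 115975

row 9: T[9][1]=1·1+0=1  T[9][2]=2·127+1=255  T[9][3]=3·966+127=3025  T[9][4]=4·1701+966=7770  T[9][5]=5·1050+1701=6951  T[9][6]=6·266+1050=2646  T[9][7]=7·28+266=462  T[9][8]=8·1+28=36  T[9][9]=9·0+1=1
row 10: T[10][1]=1·1+0=1  T[10][2]=2·255+1=511  T[10][3]=3·3025+255=9330  T[10][4]=4·7770+3025=34105  T[10][5]=5·6951+7770=42525  T[10][6]=6·2646+6951=22827  T[10][7]=7·462+2646=5880  T[10][8]=8·36+462=750  T[10][9]=9·1+36=45  T[10][10]=10·0+1=1
B_9 = ΣS(9,k) = 1+255+3025+7770+6951+2646+462+36+1 = 21147
B_10 = ΣS(10,k) = 1+511+9330+34105+42525+22827+5880+750+45+1 = 115975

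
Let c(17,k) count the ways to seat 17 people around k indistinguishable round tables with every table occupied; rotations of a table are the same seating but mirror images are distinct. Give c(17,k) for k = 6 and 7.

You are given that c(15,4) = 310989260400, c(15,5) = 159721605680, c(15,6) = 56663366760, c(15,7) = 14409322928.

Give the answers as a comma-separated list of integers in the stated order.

18861567058880, 5374523477960

@16  (16,5):159721605680·15+310989260400→2706813345600, (16,6):56663366760·15+159721605680→1009672107080, (16,7):14409322928·15+56663366760→272803210680
@17  (17,6):1009672107080·16+2706813345600→18861567058880, (17,7):272803210680·16+1009672107080→5374523477960
Read c(17,6) = 18861567058880, c(17,7) = 5374523477960.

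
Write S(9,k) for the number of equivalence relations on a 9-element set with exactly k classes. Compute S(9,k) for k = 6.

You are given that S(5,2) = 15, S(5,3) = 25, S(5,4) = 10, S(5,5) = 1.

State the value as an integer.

row 6: T[6][3]=3·25+15=90  T[6][4]=4·10+25=65  T[6][5]=5·1+10=15  T[6][6]=6·0+1=1
row 7: T[7][4]=4·65+90=350  T[7][5]=5·15+65=140  T[7][6]=6·1+15=21
row 8: T[8][5]=5·140+350=1050  T[8][6]=6·21+140=266
row 9: T[9][6]=6·266+1050=2646
Read S(9,6) = 2646.

2646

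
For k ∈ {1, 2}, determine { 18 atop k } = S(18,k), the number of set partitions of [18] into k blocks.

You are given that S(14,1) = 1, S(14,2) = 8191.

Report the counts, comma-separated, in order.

1, 131071

@15  (15,1):1·1+0→1, (15,2):8191·2+1→16383
@16  (16,1):1·1+0→1, (16,2):16383·2+1→32767
@17  (17,1):1·1+0→1, (17,2):32767·2+1→65535
@18  (18,1):1·1+0→1, (18,2):65535·2+1→131071
Read S(18,1) = 1, S(18,2) = 131071.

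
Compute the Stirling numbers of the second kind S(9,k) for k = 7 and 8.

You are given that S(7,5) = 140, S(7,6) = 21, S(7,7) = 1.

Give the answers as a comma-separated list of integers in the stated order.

462, 36

r8: T_8,6=6×21+140=266; T_8,7=7×1+21=28; T_8,8=8×0+1=1
r9: T_9,7=7×28+266=462; T_9,8=8×1+28=36
Read S(9,7) = 462, S(9,8) = 36.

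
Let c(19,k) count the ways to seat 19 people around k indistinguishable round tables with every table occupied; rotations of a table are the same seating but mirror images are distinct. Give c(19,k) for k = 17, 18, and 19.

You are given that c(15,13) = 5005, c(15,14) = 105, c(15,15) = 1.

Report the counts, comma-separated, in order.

@16  (16,14):105·15+5005→6580, (16,15):1·15+105→120, (16,16):0·15+1→1
@17  (17,15):120·16+6580→8500, (17,16):1·16+120→136, (17,17):0·16+1→1
@18  (18,16):136·17+8500→10812, (18,17):1·17+136→153, (18,18):0·17+1→1
@19  (19,17):153·18+10812→13566, (19,18):1·18+153→171, (19,19):0·18+1→1
Read c(19,17) = 13566, c(19,18) = 171, c(19,19) = 1.

13566, 171, 1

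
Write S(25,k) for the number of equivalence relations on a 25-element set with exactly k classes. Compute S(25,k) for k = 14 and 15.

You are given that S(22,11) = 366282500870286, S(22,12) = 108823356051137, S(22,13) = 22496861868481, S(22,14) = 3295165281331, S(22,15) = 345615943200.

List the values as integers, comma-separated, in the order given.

[23] T[23,12]:12*108823356051137+366282500870286=1672162773483930 · T[23,13]:13*22496861868481+108823356051137=401282560341390 · T[23,14]:14*3295165281331+22496861868481=68629175807115 · T[23,15]:15*345615943200+3295165281331=8479404429331
[24] T[24,13]:13*401282560341390+1672162773483930=6888836057922000 · T[24,14]:14*68629175807115+401282560341390=1362091021641000 · T[24,15]:15*8479404429331+68629175807115=195820242247080
[25] T[25,14]:14*1362091021641000+6888836057922000=25958110360896000 · T[25,15]:15*195820242247080+1362091021641000=4299394655347200
Read S(25,14) = 25958110360896000, S(25,15) = 4299394655347200.

25958110360896000, 4299394655347200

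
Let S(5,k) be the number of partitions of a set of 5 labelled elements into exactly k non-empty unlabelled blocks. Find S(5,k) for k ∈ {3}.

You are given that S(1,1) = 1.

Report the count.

r2: T_2,1=1×1+0=1; T_2,2=2×0+1=1
r3: T_3,1=1×1+0=1; T_3,2=2×1+1=3; T_3,3=3×0+1=1
r4: T_4,2=2×3+1=7; T_4,3=3×1+3=6
r5: T_5,3=3×6+7=25
Read S(5,3) = 25.

25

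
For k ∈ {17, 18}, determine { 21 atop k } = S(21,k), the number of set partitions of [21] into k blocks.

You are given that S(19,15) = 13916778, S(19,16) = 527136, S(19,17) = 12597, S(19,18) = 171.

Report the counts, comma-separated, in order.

34952799, 1023435

@20  (20,16):527136·16+13916778→22350954, (20,17):12597·17+527136→741285, (20,18):171·18+12597→15675
@21  (21,17):741285·17+22350954→34952799, (21,18):15675·18+741285→1023435
Read S(21,17) = 34952799, S(21,18) = 1023435.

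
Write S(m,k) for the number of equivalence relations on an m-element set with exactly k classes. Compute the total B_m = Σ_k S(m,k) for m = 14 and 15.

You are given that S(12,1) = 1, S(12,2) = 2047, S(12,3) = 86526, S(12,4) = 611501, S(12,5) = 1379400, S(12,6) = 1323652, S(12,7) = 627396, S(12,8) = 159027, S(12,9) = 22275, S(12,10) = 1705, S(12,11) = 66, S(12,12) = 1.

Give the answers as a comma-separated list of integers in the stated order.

190899322, 1382958545

[13] T[13,1]:1*1+0=1 · T[13,2]:2*2047+1=4095 · T[13,3]:3*86526+2047=261625 · T[13,4]:4*611501+86526=2532530 · T[13,5]:5*1379400+611501=7508501 · T[13,6]:6*1323652+1379400=9321312 · T[13,7]:7*627396+1323652=5715424 · T[13,8]:8*159027+627396=1899612 · T[13,9]:9*22275+159027=359502 · T[13,10]:10*1705+22275=39325 · T[13,11]:11*66+1705=2431 · T[13,12]:12*1+66=78 · T[13,13]:13*0+1=1
[14] T[14,1]:1*1+0=1 · T[14,2]:2*4095+1=8191 · T[14,3]:3*261625+4095=788970 · T[14,4]:4*2532530+261625=10391745 · T[14,5]:5*7508501+2532530=40075035 · T[14,6]:6*9321312+7508501=63436373 · T[14,7]:7*5715424+9321312=49329280 · T[14,8]:8*1899612+5715424=20912320 · T[14,9]:9*359502+1899612=5135130 · T[14,10]:10*39325+359502=752752 · T[14,11]:11*2431+39325=66066 · T[14,12]:12*78+2431=3367 · T[14,13]:13*1+78=91 · T[14,14]:14*0+1=1
[15] T[15,1]:1*1+0=1 · T[15,2]:2*8191+1=16383 · T[15,3]:3*788970+8191=2375101 · T[15,4]:4*10391745+788970=42355950 · T[15,5]:5*40075035+10391745=210766920 · T[15,6]:6*63436373+40075035=420693273 · T[15,7]:7*49329280+63436373=408741333 · T[15,8]:8*20912320+49329280=216627840 · T[15,9]:9*5135130+20912320=67128490 · T[15,10]:10*752752+5135130=12662650 · T[15,11]:11*66066+752752=1479478 · T[15,12]:12*3367+66066=106470 · T[15,13]:13*91+3367=4550 · T[15,14]:14*1+91=105 · T[15,15]:15*0+1=1
B_14 = ΣS(14,k) = 1+8191+788970+10391745+40075035+63436373+49329280+20912320+5135130+752752+66066+3367+91+1 = 190899322
B_15 = ΣS(15,k) = 1+16383+2375101+42355950+210766920+420693273+408741333+216627840+67128490+12662650+1479478+106470+4550+105+1 = 1382958545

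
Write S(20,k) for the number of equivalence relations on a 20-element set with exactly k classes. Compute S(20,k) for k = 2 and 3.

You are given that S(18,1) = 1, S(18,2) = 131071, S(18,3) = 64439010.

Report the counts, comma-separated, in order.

524287, 580606446

r19: T_19,1=1×1+0=1; T_19,2=2×131071+1=262143; T_19,3=3×64439010+131071=193448101
r20: T_20,2=2×262143+1=524287; T_20,3=3×193448101+262143=580606446
Read S(20,2) = 524287, S(20,3) = 580606446.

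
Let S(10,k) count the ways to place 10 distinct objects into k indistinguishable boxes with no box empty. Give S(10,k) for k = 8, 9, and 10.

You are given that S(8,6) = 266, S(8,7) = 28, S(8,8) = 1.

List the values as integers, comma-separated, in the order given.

@9  (9,7):28·7+266→462, (9,8):1·8+28→36, (9,9):0·9+1→1
@10  (10,8):36·8+462→750, (10,9):1·9+36→45, (10,10):0·10+1→1
Read S(10,8) = 750, S(10,9) = 45, S(10,10) = 1.

750, 45, 1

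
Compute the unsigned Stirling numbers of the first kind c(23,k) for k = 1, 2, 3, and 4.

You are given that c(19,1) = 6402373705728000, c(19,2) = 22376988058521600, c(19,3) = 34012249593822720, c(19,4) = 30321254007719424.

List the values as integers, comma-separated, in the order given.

row 20: T[20][1]=19·6402373705728000+0=121645100408832000  T[20][2]=19·22376988058521600+6402373705728000=431565146817638400  T[20][3]=19·34012249593822720+22376988058521600=668609730341153280  T[20][4]=19·30321254007719424+34012249593822720=610116075740491776
row 21: T[21][1]=20·121645100408832000+0=2432902008176640000  T[21][2]=20·431565146817638400+121645100408832000=8752948036761600000  T[21][3]=20·668609730341153280+431565146817638400=13803759753640704000  T[21][4]=20·610116075740491776+668609730341153280=12870931245150988800
row 22: T[22][1]=21·2432902008176640000+0=51090942171709440000  T[22][2]=21·8752948036761600000+2432902008176640000=186244810780170240000  T[22][3]=21·13803759753640704000+8752948036761600000=298631902863216384000  T[22][4]=21·12870931245150988800+13803759753640704000=284093315901811468800
row 23: T[23][1]=22·51090942171709440000+0=1124000727777607680000  T[23][2]=22·186244810780170240000+51090942171709440000=4148476779335454720000  T[23][3]=22·298631902863216384000+186244810780170240000=6756146673770930688000  T[23][4]=22·284093315901811468800+298631902863216384000=6548684852703068697600
Read c(23,1) = 1124000727777607680000, c(23,2) = 4148476779335454720000, c(23,3) = 6756146673770930688000, c(23,4) = 6548684852703068697600.

1124000727777607680000, 4148476779335454720000, 6756146673770930688000, 6548684852703068697600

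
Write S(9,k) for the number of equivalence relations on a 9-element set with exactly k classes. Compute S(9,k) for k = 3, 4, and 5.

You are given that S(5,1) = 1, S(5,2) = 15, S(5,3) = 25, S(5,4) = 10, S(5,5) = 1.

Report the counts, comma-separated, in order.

3025, 7770, 6951

r6: T_6,1=1×1+0=1; T_6,2=2×15+1=31; T_6,3=3×25+15=90; T_6,4=4×10+25=65; T_6,5=5×1+10=15
r7: T_7,1=1×1+0=1; T_7,2=2×31+1=63; T_7,3=3×90+31=301; T_7,4=4×65+90=350; T_7,5=5×15+65=140
r8: T_8,2=2×63+1=127; T_8,3=3×301+63=966; T_8,4=4×350+301=1701; T_8,5=5×140+350=1050
r9: T_9,3=3×966+127=3025; T_9,4=4×1701+966=7770; T_9,5=5×1050+1701=6951
Read S(9,3) = 3025, S(9,4) = 7770, S(9,5) = 6951.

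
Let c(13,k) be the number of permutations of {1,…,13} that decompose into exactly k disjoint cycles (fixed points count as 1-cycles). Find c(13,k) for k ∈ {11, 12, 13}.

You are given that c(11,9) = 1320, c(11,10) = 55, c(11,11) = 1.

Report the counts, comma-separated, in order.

2717, 78, 1

r12: T_12,10=11×55+1320=1925; T_12,11=11×1+55=66; T_12,12=11×0+1=1
r13: T_13,11=12×66+1925=2717; T_13,12=12×1+66=78; T_13,13=12×0+1=1
Read c(13,11) = 2717, c(13,12) = 78, c(13,13) = 1.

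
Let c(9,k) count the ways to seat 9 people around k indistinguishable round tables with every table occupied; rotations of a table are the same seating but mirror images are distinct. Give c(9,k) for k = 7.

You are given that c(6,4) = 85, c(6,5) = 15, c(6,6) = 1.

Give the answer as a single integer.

546

r7: T_7,5=6×15+85=175; T_7,6=6×1+15=21; T_7,7=6×0+1=1
r8: T_8,6=7×21+175=322; T_8,7=7×1+21=28
r9: T_9,7=8×28+322=546
Read c(9,7) = 546.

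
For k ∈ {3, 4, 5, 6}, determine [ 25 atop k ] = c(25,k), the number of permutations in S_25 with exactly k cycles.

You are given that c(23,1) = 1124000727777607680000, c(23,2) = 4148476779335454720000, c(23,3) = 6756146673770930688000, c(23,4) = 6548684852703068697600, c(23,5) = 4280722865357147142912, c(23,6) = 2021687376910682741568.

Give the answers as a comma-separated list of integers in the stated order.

[24] T[24,2]:23*4148476779335454720000+1124000727777607680000=96538966652493066240000 · T[24,3]:23*6756146673770930688000+4148476779335454720000=159539850276066860544000 · T[24,4]:23*6548684852703068697600+6756146673770930688000=157375898285941510732800 · T[24,5]:23*4280722865357147142912+6548684852703068697600=105005310755917452984576 · T[24,6]:23*2021687376910682741568+4280722865357147142912=50779532534302850198976
[25] T[25,3]:24*159539850276066860544000+96538966652493066240000=3925495373278097719296000 · T[25,4]:24*157375898285941510732800+159539850276066860544000=3936561409138663118131200 · T[25,5]:24*105005310755917452984576+157375898285941510732800=2677503356427960382362624 · T[25,6]:24*50779532534302850198976+105005310755917452984576=1323714091579185857760000
Read c(25,3) = 3925495373278097719296000, c(25,4) = 3936561409138663118131200, c(25,5) = 2677503356427960382362624, c(25,6) = 1323714091579185857760000.

3925495373278097719296000, 3936561409138663118131200, 2677503356427960382362624, 1323714091579185857760000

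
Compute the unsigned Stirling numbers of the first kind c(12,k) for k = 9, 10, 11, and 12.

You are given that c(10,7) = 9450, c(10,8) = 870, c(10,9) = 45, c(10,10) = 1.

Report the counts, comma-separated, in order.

@11  (11,8):870·10+9450→18150, (11,9):45·10+870→1320, (11,10):1·10+45→55, (11,11):0·10+1→1
@12  (12,9):1320·11+18150→32670, (12,10):55·11+1320→1925, (12,11):1·11+55→66, (12,12):0·11+1→1
Read c(12,9) = 32670, c(12,10) = 1925, c(12,11) = 66, c(12,12) = 1.

32670, 1925, 66, 1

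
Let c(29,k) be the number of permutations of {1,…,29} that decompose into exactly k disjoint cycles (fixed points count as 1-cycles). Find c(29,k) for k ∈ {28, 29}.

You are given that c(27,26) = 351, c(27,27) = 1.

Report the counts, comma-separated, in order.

row 28: T[28][27]=27·1+351=378  T[28][28]=27·0+1=1
row 29: T[29][28]=28·1+378=406  T[29][29]=28·0+1=1
Read c(29,28) = 406, c(29,29) = 1.

406, 1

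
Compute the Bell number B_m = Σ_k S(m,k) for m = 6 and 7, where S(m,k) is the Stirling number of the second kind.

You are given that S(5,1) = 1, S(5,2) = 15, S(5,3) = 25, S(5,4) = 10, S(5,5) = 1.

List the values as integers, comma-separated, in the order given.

row 6: T[6][1]=1·1+0=1  T[6][2]=2·15+1=31  T[6][3]=3·25+15=90  T[6][4]=4·10+25=65  T[6][5]=5·1+10=15  T[6][6]=6·0+1=1
row 7: T[7][1]=1·1+0=1  T[7][2]=2·31+1=63  T[7][3]=3·90+31=301  T[7][4]=4·65+90=350  T[7][5]=5·15+65=140  T[7][6]=6·1+15=21  T[7][7]=7·0+1=1
B_6 = ΣS(6,k) = 1+31+90+65+15+1 = 203
B_7 = ΣS(7,k) = 1+63+301+350+140+21+1 = 877

203, 877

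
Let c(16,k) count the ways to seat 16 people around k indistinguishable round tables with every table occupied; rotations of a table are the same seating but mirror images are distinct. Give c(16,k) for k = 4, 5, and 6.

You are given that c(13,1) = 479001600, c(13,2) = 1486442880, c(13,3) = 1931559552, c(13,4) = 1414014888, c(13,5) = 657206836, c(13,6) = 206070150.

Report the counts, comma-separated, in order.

[14] T[14,2]:13*1486442880+479001600=19802759040 · T[14,3]:13*1931559552+1486442880=26596717056 · T[14,4]:13*1414014888+1931559552=20313753096 · T[14,5]:13*657206836+1414014888=9957703756 · T[14,6]:13*206070150+657206836=3336118786
[15] T[15,3]:14*26596717056+19802759040=392156797824 · T[15,4]:14*20313753096+26596717056=310989260400 · T[15,5]:14*9957703756+20313753096=159721605680 · T[15,6]:14*3336118786+9957703756=56663366760
[16] T[16,4]:15*310989260400+392156797824=5056995703824 · T[16,5]:15*159721605680+310989260400=2706813345600 · T[16,6]:15*56663366760+159721605680=1009672107080
Read c(16,4) = 5056995703824, c(16,5) = 2706813345600, c(16,6) = 1009672107080.

5056995703824, 2706813345600, 1009672107080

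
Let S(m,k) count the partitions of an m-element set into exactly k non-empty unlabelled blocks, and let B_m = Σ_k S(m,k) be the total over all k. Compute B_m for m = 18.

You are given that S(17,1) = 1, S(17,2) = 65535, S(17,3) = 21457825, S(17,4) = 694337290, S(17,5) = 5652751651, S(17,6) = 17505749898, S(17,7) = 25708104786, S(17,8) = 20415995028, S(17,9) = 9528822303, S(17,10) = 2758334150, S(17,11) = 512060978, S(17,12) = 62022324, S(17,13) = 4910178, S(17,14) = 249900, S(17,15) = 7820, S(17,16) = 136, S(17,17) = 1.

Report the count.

682076806159

r18: T_18,1=1×1+0=1; T_18,2=2×65535+1=131071; T_18,3=3×21457825+65535=64439010; T_18,4=4×694337290+21457825=2798806985; T_18,5=5×5652751651+694337290=28958095545; T_18,6=6×17505749898+5652751651=110687251039; T_18,7=7×25708104786+17505749898=197462483400; T_18,8=8×20415995028+25708104786=189036065010; T_18,9=9×9528822303+20415995028=106175395755; T_18,10=10×2758334150+9528822303=37112163803; T_18,11=11×512060978+2758334150=8391004908; T_18,12=12×62022324+512060978=1256328866; T_18,13=13×4910178+62022324=125854638; T_18,14=14×249900+4910178=8408778; T_18,15=15×7820+249900=367200; T_18,16=16×136+7820=9996; T_18,17=17×1+136=153; T_18,18=18×0+1=1
B_18 = ΣS(18,k) = 1+131071+64439010+2798806985+28958095545+110687251039+197462483400+189036065010+106175395755+37112163803+8391004908+1256328866+125854638+8408778+367200+9996+153+1 = 682076806159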